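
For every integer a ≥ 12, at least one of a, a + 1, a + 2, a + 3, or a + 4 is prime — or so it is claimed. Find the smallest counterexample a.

a = 24

A counterexample is any integer a ≥ 12 such that a, a + 1, a + 2, a + 3, a + 4 are all composite; we check each in order.
For a = 12, 13, 14, 15, …, 21, 22, 23 the conclusion holds.
a = 24: 24 = 2 × 12; 25 = 5 × 5; 26 = 2 × 13; 27 = 3 × 9; 28 = 2 × 14 — all composite.
Hence a = 24 is a counterexample.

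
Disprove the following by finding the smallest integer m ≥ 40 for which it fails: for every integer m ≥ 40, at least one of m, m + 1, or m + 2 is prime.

m = 44

For m = 40, 41, 42, 43 the conclusion holds.
m = 44: 44 = 2 × 22; 45 = 3 × 15; 46 = 2 × 23 — all composite.
So m = 44 is the smallest counterexample.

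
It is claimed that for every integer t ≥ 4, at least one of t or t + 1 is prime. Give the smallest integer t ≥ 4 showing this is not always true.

t = 8

The first 4 eligible values, up to t = 7, all satisfy the conclusion.
t = 8: 8 = 2 × 4; 9 = 3 × 3 — both composite.
So t = 8 is the smallest counterexample.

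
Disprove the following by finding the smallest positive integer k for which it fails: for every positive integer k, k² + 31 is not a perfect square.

The first 14 eligible values, up to k = 14, all satisfy the conclusion.
k = 15: 15² + 31 = 256 = 16², a perfect square.

k = 15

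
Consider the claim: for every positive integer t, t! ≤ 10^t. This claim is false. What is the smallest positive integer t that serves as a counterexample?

The first 24 eligible values, up to t = 24, all satisfy the conclusion.
t = 25: t! = 15511210043330985984000000 and 10^t = 10000000000000000000000000, so 15511210043330985984000000 > 10000000000000000000000000.
Hence t = 25 is a counterexample.

t = 25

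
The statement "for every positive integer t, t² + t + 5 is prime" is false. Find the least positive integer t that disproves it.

For t = 1, 2, 3 the conclusion holds.
t = 4: t² + t + 5 = 25 = 5 × 5, composite.
Thus t = 4 disproves the claim, and no smaller t works.

t = 4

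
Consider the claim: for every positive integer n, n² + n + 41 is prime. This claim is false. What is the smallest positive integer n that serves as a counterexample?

We need the least positive integer n for which n² + n + 41 is not prime.
The first 39 eligible values, up to n = 39, all satisfy the conclusion.
n = 40: n² + n + 41 = 1681 = 41 × 41, composite.

n = 40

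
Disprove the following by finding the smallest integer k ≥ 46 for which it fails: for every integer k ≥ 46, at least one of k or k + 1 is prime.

A counterexample is any integer k ≥ 46 such that k, k + 1 are both composite; we check each in order.
For k = 46, 47 the conclusion holds.
k = 48: 48 = 2 × 24; 49 = 7 × 7 — both composite.

k = 48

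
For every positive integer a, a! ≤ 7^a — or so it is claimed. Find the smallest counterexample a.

A counterexample is any positive integer a such that a! > 7^a; we check each in order.
The first 16 eligible values, up to a = 16, all satisfy the conclusion.
a = 17: a! = 355687428096000 and 7^a = 232630513987207, so 355687428096000 > 232630513987207.
So a = 17 is the smallest counterexample.

a = 17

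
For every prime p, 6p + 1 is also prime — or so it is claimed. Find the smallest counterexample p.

We need the least prime p for which 6p + 1 is not prime.
p = 2: 6p + 1 = 13, prime.
p = 3: 6p + 1 = 19, prime.
p = 5: 6p + 1 = 31, prime.
p = 7: 6p + 1 = 43, prime.
p = 11: 6p + 1 = 67, prime.
p = 13: 6p + 1 = 79, prime.
p = 17: 6p + 1 = 103, prime.
p = 19: 6p + 1 = 115 = 5 × 23, not prime.

p = 19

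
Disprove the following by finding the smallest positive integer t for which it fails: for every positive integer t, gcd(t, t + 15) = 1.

A counterexample is any positive integer t such that gcd(t, t + 15) > 1; we check each in order.
t = 1: gcd(1, 16) = 1.
t = 2: gcd(2, 17) = 1.
t = 3: gcd(3, 18) = 3.
Thus t = 3 disproves the claim, and no smaller t works.

t = 3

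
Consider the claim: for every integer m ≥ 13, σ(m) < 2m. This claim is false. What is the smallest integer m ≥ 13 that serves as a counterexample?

m = 18

Check each integer m ≥ 13 in order until the claim fails.
For m = 13, 14, 15, 16, 17 the conclusion holds.
m = 18: σ(18) = 39; 39 ≥ 36.
Hence m = 18 is a counterexample.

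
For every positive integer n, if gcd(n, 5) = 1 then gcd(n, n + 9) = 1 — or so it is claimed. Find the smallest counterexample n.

n = 3

A counterexample is any positive integer n such that gcd(n, 5) = 1 but gcd(n, n + 9) > 1; we check each in order.
n = 1: gcd(1, 10) = 1.
n = 2: gcd(2, 11) = 1.
n = 3: gcd(3, 12) = 3.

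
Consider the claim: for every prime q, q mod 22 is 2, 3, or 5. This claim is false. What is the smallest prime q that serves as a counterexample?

q = 7

For q = 2, 3, 5 the conclusion holds.
q = 7: 7 mod 22 = 7 — not in {2, 3, 5}.
Hence q = 7 is a counterexample.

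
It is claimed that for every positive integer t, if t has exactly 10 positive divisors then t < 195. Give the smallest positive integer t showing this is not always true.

The first 5 eligible values, up to t = 176, all satisfy the conclusion.
t = 208: τ(208) = 10; 208 ≥ 195.
Hence t = 208 is a counterexample.

t = 208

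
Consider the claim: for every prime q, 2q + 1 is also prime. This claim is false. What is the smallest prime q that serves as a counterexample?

Check each prime q in order until 2q + 1 is not prime.
q = 2: 2q + 1 = 5, prime.
q = 3: 2q + 1 = 7, prime.
q = 5: 2q + 1 = 11, prime.
q = 7: 2q + 1 = 15 = 3 × 5, not prime.
Thus q = 7 disproves the claim, and no smaller q works.

q = 7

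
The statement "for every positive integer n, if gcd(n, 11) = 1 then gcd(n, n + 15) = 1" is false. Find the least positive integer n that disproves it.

For n = 1, 2 the conclusion holds.
n = 3: gcd(3, 18) = 3.
So n = 3 is the smallest counterexample.

n = 3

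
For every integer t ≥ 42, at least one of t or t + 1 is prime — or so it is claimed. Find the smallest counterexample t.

t = 44

A counterexample is any integer t ≥ 42 such that t, t + 1 are both composite; we check each in order.
t = 42: 43 is prime.
t = 43: 43 is prime.
t = 44: 44 = 2 × 22; 45 = 3 × 15 — both composite.
Thus t = 44 disproves the claim, and no smaller t works.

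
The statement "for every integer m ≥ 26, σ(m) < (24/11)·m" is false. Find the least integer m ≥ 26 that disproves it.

m = 30

m = 26: σ(26) = 42; 42 < 624/11.
m = 27: σ(27) = 40; 40 < 648/11.
m = 28: σ(28) = 56; 56 < 672/11.
m = 29: σ(29) = 30; 30 < 696/11.
m = 30: σ(30) = 72; 72 ≥ 720/11.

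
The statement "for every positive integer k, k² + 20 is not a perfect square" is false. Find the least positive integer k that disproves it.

For k = 1, 2, 3 the conclusion holds.
k = 4: 4² + 20 = 36 = 6², a perfect square.
Thus k = 4 disproves the claim, and no smaller k works.

k = 4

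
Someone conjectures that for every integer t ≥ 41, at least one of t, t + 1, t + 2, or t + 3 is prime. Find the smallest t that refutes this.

t = 48

A counterexample is any integer t ≥ 41 such that t, t + 1, t + 2, t + 3 are all composite; we check each in order.
t = 41: 41 is prime.
t = 42: 43 is prime.
t = 43: 43 is prime.
t = 44: 47 is prime.
t = 45: 47 is prime.
t = 46: 47 is prime.
t = 47: 47 is prime.
t = 48: 48 = 2 × 24; 49 = 7 × 7; 50 = 2 × 25; 51 = 3 × 17 — all composite.
Hence t = 48 is a counterexample.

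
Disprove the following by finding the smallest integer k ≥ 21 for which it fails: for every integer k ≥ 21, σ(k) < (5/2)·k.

A counterexample is any integer k ≥ 21 such that the claim fails; we check each in order.
k = 21: σ(21) = 32; 32 < 105/2.
k = 22: σ(22) = 36; 36 < 55.
k = 23: σ(23) = 24; 24 < 115/2.
k = 24: σ(24) = 60; 60 ≥ 60.
So k = 24 is the smallest counterexample.

k = 24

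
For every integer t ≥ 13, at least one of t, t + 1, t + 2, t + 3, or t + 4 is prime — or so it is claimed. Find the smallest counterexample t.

For t = 13, 14, 15, 16, …, 21, 22, 23 the conclusion holds.
t = 24: 24 = 2 × 12; 25 = 5 × 5; 26 = 2 × 13; 27 = 3 × 9; 28 = 2 × 14 — all composite.

t = 24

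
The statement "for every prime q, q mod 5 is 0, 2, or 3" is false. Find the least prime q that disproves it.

We need the least prime q for which the claim fails.
For q = 2, 3, 5, 7 the conclusion holds.
q = 11: 11 mod 5 = 1 — not in {0, 2, 3}.
So q = 11 is the smallest counterexample.

q = 11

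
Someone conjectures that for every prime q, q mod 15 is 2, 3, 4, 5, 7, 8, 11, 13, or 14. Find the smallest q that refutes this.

q = 31

A counterexample is any prime q such that the claim fails; we check each in order.
The first 10 eligible values, up to q = 29, all satisfy the conclusion.
q = 31: 31 mod 15 = 1 — not in {2, 3, 4, 5, 7, 8, 11, 13, 14}.
Hence q = 31 is a counterexample.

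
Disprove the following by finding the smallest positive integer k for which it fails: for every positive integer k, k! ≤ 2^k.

k = 4

Check each positive integer k in order until k! > 2^k.
For k = 1, 2, 3 the conclusion holds.
k = 4: k! = 24 and 2^k = 16, so 24 > 16.
Hence k = 4 is a counterexample.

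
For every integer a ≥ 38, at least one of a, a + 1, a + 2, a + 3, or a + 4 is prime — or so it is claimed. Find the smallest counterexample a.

a = 48

A counterexample is any integer a ≥ 38 such that a, a + 1, a + 2, a + 3, a + 4 are all composite; we check each in order.
For a = 38, 39, 40, 41, 42, 43, 44, 45, 46, 47 the conclusion holds.
a = 48: 48 = 2 × 24; 49 = 7 × 7; 50 = 2 × 25; 51 = 3 × 17; 52 = 2 × 26 — all composite.
So a = 48 is the smallest counterexample.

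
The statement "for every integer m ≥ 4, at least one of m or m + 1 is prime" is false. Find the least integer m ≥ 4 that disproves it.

m = 4: 5 is prime.
m = 5: 5 is prime.
m = 6: 7 is prime.
m = 7: 7 is prime.
m = 8: 8 = 2 × 4; 9 = 3 × 3 — both composite.
Hence m = 8 is a counterexample.

m = 8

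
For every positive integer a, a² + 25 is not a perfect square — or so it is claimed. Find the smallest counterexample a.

a = 12

Check each positive integer a in order until a² + 25 is a perfect square.
For a = 1, 2, 3, 4, …, 9, 10, 11 the conclusion holds.
a = 12: 12² + 25 = 169 = 13², a perfect square.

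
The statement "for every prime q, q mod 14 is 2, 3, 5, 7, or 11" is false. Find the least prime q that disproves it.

q = 13

We need the least prime q for which the claim fails.
q = 2: 2 mod 14 = 2.
q = 3: 3 mod 14 = 3.
q = 5: 5 mod 14 = 5.
q = 7: 7 mod 14 = 7.
q = 11: 11 mod 14 = 11.
q = 13: 13 mod 14 = 13 — not in {2, 3, 5, 7, 11}.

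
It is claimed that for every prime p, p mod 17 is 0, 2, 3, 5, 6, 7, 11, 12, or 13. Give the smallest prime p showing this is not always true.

p = 31

A counterexample is any prime p such that the claim fails; we check each in order.
The first 10 eligible values, up to p = 29, all satisfy the conclusion.
p = 31: 31 mod 17 = 14 — not in {0, 2, 3, 5, 6, 7, 11, 12, 13}.
So p = 31 is the smallest counterexample.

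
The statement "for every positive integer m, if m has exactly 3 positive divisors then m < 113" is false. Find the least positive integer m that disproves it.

m = 121

A counterexample is any positive integer m such that m has exactly 3 positive divisors but the claim fails; we check each in order.
The first 4 eligible values, up to m = 49, all satisfy the conclusion.
m = 121: τ(121) = 3; 121 ≥ 113.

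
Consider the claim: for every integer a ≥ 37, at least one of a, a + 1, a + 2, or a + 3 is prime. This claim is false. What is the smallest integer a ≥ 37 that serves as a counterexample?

a = 48

Check each integer a ≥ 37 in order until a, a + 1, a + 2, a + 3 are all composite.
For a = 37, 38, 39, 40, …, 45, 46, 47 the conclusion holds.
a = 48: 48 = 2 × 24; 49 = 7 × 7; 50 = 2 × 25; 51 = 3 × 17 — all composite.
Hence a = 48 is a counterexample.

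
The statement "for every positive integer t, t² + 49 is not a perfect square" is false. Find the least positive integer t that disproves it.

A counterexample is any positive integer t such that t² + 49 is a perfect square; we check each in order.
For t = 1, 2, 3, 4, …, 21, 22, 23 the conclusion holds.
t = 24: 24² + 49 = 625 = 25², a perfect square.

t = 24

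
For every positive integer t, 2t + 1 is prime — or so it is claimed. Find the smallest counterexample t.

We need the least positive integer t for which 2t + 1 is not prime.
t = 1: 2t + 1 = 3, prime.
t = 2: 2t + 1 = 5, prime.
t = 3: 2t + 1 = 7, prime.
t = 4: 2t + 1 = 9 = 3 × 3, composite.

t = 4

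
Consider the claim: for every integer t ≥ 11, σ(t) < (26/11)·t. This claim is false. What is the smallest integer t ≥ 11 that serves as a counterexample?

t = 24

For t = 11, 12, 13, 14, …, 21, 22, 23 the conclusion holds.
t = 24: σ(24) = 60; 60 ≥ 624/11.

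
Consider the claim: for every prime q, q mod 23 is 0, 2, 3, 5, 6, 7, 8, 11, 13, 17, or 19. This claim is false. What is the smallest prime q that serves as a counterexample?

We need the least prime q for which the claim fails.
The first 11 eligible values, up to q = 31, all satisfy the conclusion.
q = 37: 37 mod 23 = 14 — not in {0, 2, 3, 5, 6, 7, 8, 11, 13, 17, 19}.

q = 37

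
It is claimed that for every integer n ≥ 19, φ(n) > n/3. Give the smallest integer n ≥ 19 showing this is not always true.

We need the least integer n ≥ 19 for which the claim fails.
n = 19: φ(19) = 18 and 19/3 = 19/3, so φ(19) > 19/3.
n = 20: φ(20) = 8 and 20/3 = 20/3, so φ(20) > 20/3.
n = 21: φ(21) = 12 and 21/3 = 7, so φ(21) > 21/3.
n = 22: φ(22) = 10 and 22/3 = 22/3, so φ(22) > 22/3.
n = 23: φ(23) = 22 and 23/3 = 23/3, so φ(23) > 23/3.
n = 24: φ(24) = 8 and 24/3 = 8, so φ(24) ≤ 24/3.

n = 24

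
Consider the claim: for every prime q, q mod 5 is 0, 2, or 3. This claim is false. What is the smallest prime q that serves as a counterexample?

Check each prime q in order until the claim fails.
For q = 2, 3, 5, 7 the conclusion holds.
q = 11: 11 mod 5 = 1 — not in {0, 2, 3}.

q = 11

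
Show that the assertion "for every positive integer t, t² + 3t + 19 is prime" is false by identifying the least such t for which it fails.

t = 15

Check each positive integer t in order until t² + 3t + 19 is not prime.
The first 14 eligible values, up to t = 14, all satisfy the conclusion.
t = 15: t² + 3t + 19 = 289 = 17 × 17, composite.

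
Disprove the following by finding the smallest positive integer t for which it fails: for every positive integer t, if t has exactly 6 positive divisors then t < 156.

t = 164

We need the least positive integer t for which t has exactly 6 positive divisors but the claim fails.
For t = 12, 18, 20, 28, …, 147, 148, 153 the conclusion holds.
t = 164: τ(164) = 6; 164 ≥ 156.
Thus t = 164 disproves the claim, and no smaller t works.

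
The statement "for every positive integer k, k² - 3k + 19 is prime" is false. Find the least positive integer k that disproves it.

We need the least positive integer k for which k² - 3k + 19 is not prime.
For k = 1, 2, 3, 4, …, 15, 16, 17 the conclusion holds.
k = 18: k² - 3k + 19 = 289 = 17 × 17, composite.

k = 18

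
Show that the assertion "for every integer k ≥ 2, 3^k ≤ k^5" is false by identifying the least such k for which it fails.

k = 11

The first 9 eligible values, up to k = 10, all satisfy the conclusion.
k = 11: 3^k = 177147 and k^5 = 161051, so 177147 > 161051.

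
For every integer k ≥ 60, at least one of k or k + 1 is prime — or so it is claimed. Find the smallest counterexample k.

k = 62

We need the least integer k ≥ 60 for which k, k + 1 are both composite.
For k = 60, 61 the conclusion holds.
k = 62: 62 = 2 × 31; 63 = 3 × 21 — both composite.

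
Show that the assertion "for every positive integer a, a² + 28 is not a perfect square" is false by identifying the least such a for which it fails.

a = 6

We need the least positive integer a for which a² + 28 is a perfect square.
a = 1: 1² + 28 = 29, not a perfect square.
a = 2: 2² + 28 = 32, not a perfect square.
a = 3: 3² + 28 = 37, not a perfect square.
a = 4: 4² + 28 = 44, not a perfect square.
a = 5: 5² + 28 = 53, not a perfect square.
a = 6: 6² + 28 = 64 = 8², a perfect square.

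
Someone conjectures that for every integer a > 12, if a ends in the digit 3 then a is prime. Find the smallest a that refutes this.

A counterexample is any integer a > 12 such that a ends in the digit 3 but a is not prime; we check each in order.
For a = 13, 23 the conclusion holds.
a = 33: 33 ends in 3; 33 = 3 × 11, composite.
Thus a = 33 disproves the claim, and no smaller a works.

a = 33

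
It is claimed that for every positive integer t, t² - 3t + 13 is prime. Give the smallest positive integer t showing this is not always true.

t = 12

A counterexample is any positive integer t such that t² - 3t + 13 is not prime; we check each in order.
The first 11 eligible values, up to t = 11, all satisfy the conclusion.
t = 12: t² - 3t + 13 = 121 = 11 × 11, composite.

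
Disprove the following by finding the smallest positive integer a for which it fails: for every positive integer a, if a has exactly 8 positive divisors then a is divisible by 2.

A counterexample is any positive integer a such that a has exactly 8 positive divisors but a is not divisible by 2; we check each in order.
The first 12 eligible values, up to a = 104, all satisfy the conclusion.
a = 105: τ(105) = 8; 105 mod 2 = 1.
Hence a = 105 is a counterexample.

a = 105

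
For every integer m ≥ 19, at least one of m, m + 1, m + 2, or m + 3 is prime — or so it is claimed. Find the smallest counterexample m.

Check each integer m ≥ 19 in order until m, m + 1, m + 2, m + 3 are all composite.
For m = 19, 20, 21, 22, 23 the conclusion holds.
m = 24: 24 = 2 × 12; 25 = 5 × 5; 26 = 2 × 13; 27 = 3 × 9 — all composite.
Hence m = 24 is a counterexample.

m = 24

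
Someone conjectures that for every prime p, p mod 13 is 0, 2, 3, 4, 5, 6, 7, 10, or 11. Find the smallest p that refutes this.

p = 47

Check each prime p in order until the claim fails.
For p = 2, 3, 5, 7, …, 37, 41, 43 the conclusion holds.
p = 47: 47 mod 13 = 8 — not in {0, 2, 3, 4, 5, 6, 7, 10, 11}.
Thus p = 47 disproves the claim, and no smaller p works.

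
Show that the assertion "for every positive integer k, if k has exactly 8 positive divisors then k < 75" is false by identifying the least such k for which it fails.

k = 78

The first 8 eligible values, up to k = 70, all satisfy the conclusion.
k = 78: τ(78) = 8; 78 ≥ 75.
Thus k = 78 disproves the claim, and no smaller k works.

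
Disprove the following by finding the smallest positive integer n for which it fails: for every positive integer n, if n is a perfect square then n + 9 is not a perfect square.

n = 16

n = 1: 1 + 9 = 10, not a perfect square.
n = 4: 4 + 9 = 13, not a perfect square.
n = 9: 9 + 9 = 18, not a perfect square.
n = 16: 16 = 4² and 16 + 9 = 25 = 5².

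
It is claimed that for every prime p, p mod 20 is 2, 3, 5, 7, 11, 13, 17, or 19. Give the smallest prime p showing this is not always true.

We need the least prime p for which the claim fails.
For p = 2, 3, 5, 7, 11, 13, 17, 19, 23 the conclusion holds.
p = 29: 29 mod 20 = 9 — not in {2, 3, 5, 7, 11, 13, 17, 19}.
Thus p = 29 disproves the claim, and no smaller p works.

p = 29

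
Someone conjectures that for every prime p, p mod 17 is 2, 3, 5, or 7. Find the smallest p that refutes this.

p = 11

A counterexample is any prime p such that the claim fails; we check each in order.
The first 4 eligible values, up to p = 7, all satisfy the conclusion.
p = 11: 11 mod 17 = 11 — not in {2, 3, 5, 7}.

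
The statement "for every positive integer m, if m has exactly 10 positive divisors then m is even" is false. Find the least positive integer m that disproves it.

m = 405

We need the least positive integer m for which m has exactly 10 positive divisors but m is odd.
The first 9 eligible values, up to m = 368, all satisfy the conclusion.
m = 405: divisors of 405: 10 divisors; 405 is odd.
Hence m = 405 is a counterexample.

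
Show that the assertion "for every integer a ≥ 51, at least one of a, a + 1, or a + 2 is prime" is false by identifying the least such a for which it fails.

a = 54

a = 51: 53 is prime.
a = 52: 53 is prime.
a = 53: 53 is prime.
a = 54: 54 = 2 × 27; 55 = 5 × 11; 56 = 2 × 28 — all composite.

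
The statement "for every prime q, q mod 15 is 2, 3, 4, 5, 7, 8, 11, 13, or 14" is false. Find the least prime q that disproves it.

For q = 2, 3, 5, 7, 11, 13, 17, 19, 23, 29 the conclusion holds.
q = 31: 31 mod 15 = 1 — not in {2, 3, 4, 5, 7, 8, 11, 13, 14}.

q = 31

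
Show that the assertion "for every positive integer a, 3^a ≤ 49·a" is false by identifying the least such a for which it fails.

a = 6

For a = 1, 2, 3, 4, 5 the conclusion holds.
a = 6: 3^a = 729 and 49·a = 294, so 729 > 294.
Thus a = 6 disproves the claim, and no smaller a works.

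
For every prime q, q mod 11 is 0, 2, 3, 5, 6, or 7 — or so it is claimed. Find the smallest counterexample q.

A counterexample is any prime q such that the claim fails; we check each in order.
For q = 2, 3, 5, 7, 11, 13, 17 the conclusion holds.
q = 19: 19 mod 11 = 8 — not in {0, 2, 3, 5, 6, 7}.
Hence q = 19 is a counterexample.

q = 19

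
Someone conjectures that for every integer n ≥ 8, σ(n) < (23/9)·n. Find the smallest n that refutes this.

For n = 8, 9, 10, 11, …, 45, 46, 47 the conclusion holds.
n = 48: σ(48) = 124; 124 ≥ 368/3.

n = 48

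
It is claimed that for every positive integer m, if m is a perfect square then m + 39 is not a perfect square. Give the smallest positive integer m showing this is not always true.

Check each positive integer m in order until m is a perfect square but m + 39 is a perfect square.
The first 4 eligible values, up to m = 16, all satisfy the conclusion.
m = 25: 25 = 5² and 25 + 39 = 64 = 8².
Hence m = 25 is a counterexample.

m = 25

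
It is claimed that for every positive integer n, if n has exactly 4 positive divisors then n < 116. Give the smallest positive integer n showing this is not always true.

For n = 6, 8, 10, 14, …, 106, 111, 115 the conclusion holds.
n = 118: τ(118) = 4; 118 ≥ 116.

n = 118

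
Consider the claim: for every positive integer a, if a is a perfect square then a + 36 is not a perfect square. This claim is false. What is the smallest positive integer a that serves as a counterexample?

a = 64

A counterexample is any positive integer a such that a is a perfect square but a + 36 is a perfect square; we check each in order.
The first 7 eligible values, up to a = 49, all satisfy the conclusion.
a = 64: 64 = 8² and 64 + 36 = 100 = 10².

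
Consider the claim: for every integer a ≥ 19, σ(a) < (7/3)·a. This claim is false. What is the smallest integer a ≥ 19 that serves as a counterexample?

a = 24

We need the least integer a ≥ 19 for which the claim fails.
The first 5 eligible values, up to a = 23, all satisfy the conclusion.
a = 24: σ(24) = 60; 60 ≥ 56.
So a = 24 is the smallest counterexample.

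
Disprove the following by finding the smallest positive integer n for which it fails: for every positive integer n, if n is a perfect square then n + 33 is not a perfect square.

n = 16

For n = 1, 4, 9 the conclusion holds.
n = 16: 16 = 4² and 16 + 33 = 49 = 7².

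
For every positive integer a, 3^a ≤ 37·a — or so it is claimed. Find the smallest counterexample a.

Check each positive integer a in order until 3^a > 37·a.
The first 4 eligible values, up to a = 4, all satisfy the conclusion.
a = 5: 3^a = 243 and 37·a = 185, so 243 > 185.

a = 5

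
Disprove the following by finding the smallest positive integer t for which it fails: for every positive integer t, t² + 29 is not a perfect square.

A counterexample is any positive integer t such that t² + 29 is a perfect square; we check each in order.
The first 13 eligible values, up to t = 13, all satisfy the conclusion.
t = 14: 14² + 29 = 225 = 15², a perfect square.
So t = 14 is the smallest counterexample.

t = 14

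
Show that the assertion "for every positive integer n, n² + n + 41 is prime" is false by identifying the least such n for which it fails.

n = 40

A counterexample is any positive integer n such that n² + n + 41 is not prime; we check each in order.
For n = 1, 2, 3, 4, …, 37, 38, 39 the conclusion holds.
n = 40: n² + n + 41 = 1681 = 41 × 41, composite.
So n = 40 is the smallest counterexample.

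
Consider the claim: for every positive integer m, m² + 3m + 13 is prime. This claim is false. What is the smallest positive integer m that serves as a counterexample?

For m = 1, 2, 3, 4, 5, 6, 7, 8 the conclusion holds.
m = 9: m² + 3m + 13 = 121 = 11 × 11, composite.
Hence m = 9 is a counterexample.

m = 9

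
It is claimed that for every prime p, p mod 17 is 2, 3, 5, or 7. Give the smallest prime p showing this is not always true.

p = 11

p = 2: 2 mod 17 = 2.
p = 3: 3 mod 17 = 3.
p = 5: 5 mod 17 = 5.
p = 7: 7 mod 17 = 7.
p = 11: 11 mod 17 = 11 — not in {2, 3, 5, 7}.
Thus p = 11 disproves the claim, and no smaller p works.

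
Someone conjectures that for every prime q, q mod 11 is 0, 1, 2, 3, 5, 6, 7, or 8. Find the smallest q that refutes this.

q = 31

We need the least prime q for which the claim fails.
For q = 2, 3, 5, 7, 11, 13, 17, 19, 23, 29 the conclusion holds.
q = 31: 31 mod 11 = 9 — not in {0, 1, 2, 3, 5, 6, 7, 8}.
Hence q = 31 is a counterexample.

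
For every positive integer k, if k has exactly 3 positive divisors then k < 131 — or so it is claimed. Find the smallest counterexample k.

k = 169

We need the least positive integer k for which k has exactly 3 positive divisors but the claim fails.
For k = 4, 9, 25, 49, 121 the conclusion holds.
k = 169: τ(169) = 3; 169 ≥ 131.
So k = 169 is the smallest counterexample.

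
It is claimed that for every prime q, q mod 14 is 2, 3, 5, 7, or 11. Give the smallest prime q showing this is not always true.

The first 5 eligible values, up to q = 11, all satisfy the conclusion.
q = 13: 13 mod 14 = 13 — not in {2, 3, 5, 7, 11}.

q = 13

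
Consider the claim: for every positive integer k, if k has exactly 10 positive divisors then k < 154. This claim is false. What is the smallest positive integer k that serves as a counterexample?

k = 162

We need the least positive integer k for which k has exactly 10 positive divisors but the claim fails.
For k = 48, 80, 112 the conclusion holds.
k = 162: τ(162) = 10; 162 ≥ 154.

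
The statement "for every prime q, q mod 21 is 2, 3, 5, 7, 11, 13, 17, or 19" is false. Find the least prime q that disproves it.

q = 29

The first 9 eligible values, up to q = 23, all satisfy the conclusion.
q = 29: 29 mod 21 = 8 — not in {2, 3, 5, 7, 11, 13, 17, 19}.
Thus q = 29 disproves the claim, and no smaller q works.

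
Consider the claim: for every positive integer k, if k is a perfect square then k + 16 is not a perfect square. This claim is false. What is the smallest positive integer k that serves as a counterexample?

k = 9

We need the least positive integer k for which k is a perfect square but k + 16 is a perfect square.
For k = 1, 4 the conclusion holds.
k = 9: 9 = 3² and 9 + 16 = 25 = 5².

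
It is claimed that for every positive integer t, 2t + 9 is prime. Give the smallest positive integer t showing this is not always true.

t = 3

We need the least positive integer t for which 2t + 9 is not prime.
For t = 1, 2 the conclusion holds.
t = 3: 2t + 9 = 15 = 3 × 5, composite.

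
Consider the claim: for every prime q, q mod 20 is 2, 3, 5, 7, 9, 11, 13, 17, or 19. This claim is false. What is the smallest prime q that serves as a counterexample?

For q = 2, 3, 5, 7, …, 29, 31, 37 the conclusion holds.
q = 41: 41 mod 20 = 1 — not in {2, 3, 5, 7, 9, 11, 13, 17, 19}.

q = 41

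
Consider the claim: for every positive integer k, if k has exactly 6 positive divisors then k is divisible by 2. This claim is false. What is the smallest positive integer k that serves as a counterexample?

Check each positive integer k in order until k has exactly 6 positive divisors but k is not divisible by 2.
k = 12: τ(12) = 6; 12 mod 2 = 0.
k = 18: τ(18) = 6; 18 mod 2 = 0.
k = 20: τ(20) = 6; 20 mod 2 = 0.
k = 28: τ(28) = 6; 28 mod 2 = 0.
k = 32: τ(32) = 6; 32 mod 2 = 0.
k = 44: τ(44) = 6; 44 mod 2 = 0.
k = 45: τ(45) = 6; 45 mod 2 = 1.
Thus k = 45 disproves the claim, and no smaller k works.

k = 45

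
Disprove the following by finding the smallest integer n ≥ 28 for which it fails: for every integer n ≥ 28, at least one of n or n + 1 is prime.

n = 32

A counterexample is any integer n ≥ 28 such that n, n + 1 are both composite; we check each in order.
For n = 28, 29, 30, 31 the conclusion holds.
n = 32: 32 = 2 × 16; 33 = 3 × 11 — both composite.
So n = 32 is the smallest counterexample.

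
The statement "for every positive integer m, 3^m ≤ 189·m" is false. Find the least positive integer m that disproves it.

m = 7

A counterexample is any positive integer m such that 3^m > 189·m; we check each in order.
m = 1: 3^m = 3 and 189·m = 189, so 3 ≤ 189.
m = 2: 3^m = 9 and 189·m = 378, so 9 ≤ 378.
m = 3: 3^m = 27 and 189·m = 567, so 27 ≤ 567.
m = 4: 3^m = 81 and 189·m = 756, so 81 ≤ 756.
m = 5: 3^m = 243 and 189·m = 945, so 243 ≤ 945.
m = 6: 3^m = 729 and 189·m = 1134, so 729 ≤ 1134.
m = 7: 3^m = 2187 and 189·m = 1323, so 2187 > 1323.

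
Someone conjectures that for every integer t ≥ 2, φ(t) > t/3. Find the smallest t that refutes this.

t = 2: φ(2) = 1 and 2/3 = 2/3, so φ(2) > 2/3.
t = 3: φ(3) = 2 and 3/3 = 1, so φ(3) > 3/3.
t = 4: φ(4) = 2 and 4/3 = 4/3, so φ(4) > 4/3.
t = 5: φ(5) = 4 and 5/3 = 5/3, so φ(5) > 5/3.
t = 6: φ(6) = 2 and 6/3 = 2, so φ(6) ≤ 6/3.

t = 6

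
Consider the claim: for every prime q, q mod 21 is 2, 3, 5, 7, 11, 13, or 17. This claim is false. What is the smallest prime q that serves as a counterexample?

q = 19

For q = 2, 3, 5, 7, 11, 13, 17 the conclusion holds.
q = 19: 19 mod 21 = 19 — not in {2, 3, 5, 7, 11, 13, 17}.
Thus q = 19 disproves the claim, and no smaller q works.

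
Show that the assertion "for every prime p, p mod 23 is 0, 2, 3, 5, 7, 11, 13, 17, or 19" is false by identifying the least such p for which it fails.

p = 29

We need the least prime p for which the claim fails.
For p = 2, 3, 5, 7, 11, 13, 17, 19, 23 the conclusion holds.
p = 29: 29 mod 23 = 6 — not in {0, 2, 3, 5, 7, 11, 13, 17, 19}.
Hence p = 29 is a counterexample.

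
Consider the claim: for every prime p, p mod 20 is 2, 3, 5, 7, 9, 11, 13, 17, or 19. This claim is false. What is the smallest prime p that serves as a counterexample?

p = 41

For p = 2, 3, 5, 7, …, 29, 31, 37 the conclusion holds.
p = 41: 41 mod 20 = 1 — not in {2, 3, 5, 7, 9, 11, 13, 17, 19}.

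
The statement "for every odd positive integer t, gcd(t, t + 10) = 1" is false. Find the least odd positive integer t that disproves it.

t = 5

A counterexample is any odd positive integer t such that gcd(t, t + 10) > 1; we check each in order.
t = 1: gcd(1, 11) = 1.
t = 3: gcd(3, 13) = 1.
t = 5: gcd(5, 15) = 5.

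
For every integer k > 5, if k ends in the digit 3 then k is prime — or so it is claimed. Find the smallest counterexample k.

A counterexample is any integer k > 5 such that k ends in the digit 3 but k is not prime; we check each in order.
For k = 13, 23 the conclusion holds.
k = 33: 33 ends in 3; 33 = 3 × 11, composite.

k = 33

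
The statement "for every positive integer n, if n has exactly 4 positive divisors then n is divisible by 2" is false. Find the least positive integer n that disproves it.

Check each positive integer n in order until n has exactly 4 positive divisors but n is not divisible by 2.
n = 6: τ(6) = 4; 6 mod 2 = 0.
n = 8: τ(8) = 4; 8 mod 2 = 0.
n = 10: τ(10) = 4; 10 mod 2 = 0.
n = 14: τ(14) = 4; 14 mod 2 = 0.
n = 15: τ(15) = 4; 15 mod 2 = 1.
So n = 15 is the smallest counterexample.

n = 15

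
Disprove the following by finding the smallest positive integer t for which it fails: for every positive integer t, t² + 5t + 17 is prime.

t = 8

A counterexample is any positive integer t such that t² + 5t + 17 is not prime; we check each in order.
The first 7 eligible values, up to t = 7, all satisfy the conclusion.
t = 8: t² + 5t + 17 = 121 = 11 × 11, composite.
So t = 8 is the smallest counterexample.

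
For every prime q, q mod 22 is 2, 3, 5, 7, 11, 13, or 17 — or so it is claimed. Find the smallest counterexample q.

q = 2: 2 mod 22 = 2.
q = 3: 3 mod 22 = 3.
q = 5: 5 mod 22 = 5.
q = 7: 7 mod 22 = 7.
q = 11: 11 mod 22 = 11.
q = 13: 13 mod 22 = 13.
q = 17: 17 mod 22 = 17.
q = 19: 19 mod 22 = 19 — not in {2, 3, 5, 7, 11, 13, 17}.
So q = 19 is the smallest counterexample.

q = 19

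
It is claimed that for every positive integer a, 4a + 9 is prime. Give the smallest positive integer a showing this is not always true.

Check each positive integer a in order until 4a + 9 is not prime.
a = 1: 4a + 9 = 13, prime.
a = 2: 4a + 9 = 17, prime.
a = 3: 4a + 9 = 21 = 3 × 7, composite.
Thus a = 3 disproves the claim, and no smaller a works.

a = 3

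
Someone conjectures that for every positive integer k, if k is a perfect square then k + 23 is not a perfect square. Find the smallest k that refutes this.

Check each positive integer k in order until k is a perfect square but k + 23 is a perfect square.
The first 10 eligible values, up to k = 100, all satisfy the conclusion.
k = 121: 121 = 11² and 121 + 23 = 144 = 12².

k = 121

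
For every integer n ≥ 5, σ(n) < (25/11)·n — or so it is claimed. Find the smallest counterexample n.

We need the least integer n ≥ 5 for which the claim fails.
For n = 5, 6, 7, 8, 9, 10, 11 the conclusion holds.
n = 12: σ(12) = 28; 28 ≥ 300/11.
Thus n = 12 disproves the claim, and no smaller n works.

n = 12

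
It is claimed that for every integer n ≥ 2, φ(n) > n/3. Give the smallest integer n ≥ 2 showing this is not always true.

n = 6

Check each integer n ≥ 2 in order until the claim fails.
The first 4 eligible values, up to n = 5, all satisfy the conclusion.
n = 6: φ(6) = 2 and 6/3 = 2, so φ(6) ≤ 6/3.
So n = 6 is the smallest counterexample.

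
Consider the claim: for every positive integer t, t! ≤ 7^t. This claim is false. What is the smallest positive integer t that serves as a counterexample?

t = 17

A counterexample is any positive integer t such that t! > 7^t; we check each in order.
For t = 1, 2, 3, 4, …, 14, 15, 16 the conclusion holds.
t = 17: t! = 355687428096000 and 7^t = 232630513987207, so 355687428096000 > 232630513987207.
Thus t = 17 disproves the claim, and no smaller t works.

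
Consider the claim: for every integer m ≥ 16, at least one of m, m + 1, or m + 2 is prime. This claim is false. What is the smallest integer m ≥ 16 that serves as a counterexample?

m = 20

We need the least integer m ≥ 16 for which m, m + 1, m + 2 are all composite.
For m = 16, 17, 18, 19 the conclusion holds.
m = 20: 20 = 2 × 10; 21 = 3 × 7; 22 = 2 × 11 — all composite.
So m = 20 is the smallest counterexample.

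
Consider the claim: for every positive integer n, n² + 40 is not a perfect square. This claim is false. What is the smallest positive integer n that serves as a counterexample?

n = 3

A counterexample is any positive integer n such that n² + 40 is a perfect square; we check each in order.
n = 1: 1² + 40 = 41, not a perfect square.
n = 2: 2² + 40 = 44, not a perfect square.
n = 3: 3² + 40 = 49 = 7², a perfect square.
So n = 3 is the smallest counterexample.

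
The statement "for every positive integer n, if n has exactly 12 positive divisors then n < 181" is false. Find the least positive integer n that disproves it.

Check each positive integer n in order until n has exactly 12 positive divisors but the claim fails.
The first 12 eligible values, up to n = 160, all satisfy the conclusion.
n = 198: τ(198) = 12; 198 ≥ 181.

n = 198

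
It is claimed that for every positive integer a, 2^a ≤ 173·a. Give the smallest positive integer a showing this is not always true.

We need the least positive integer a for which 2^a > 173·a.
For a = 1, 2, 3, 4, 5, 6, 7, 8, 9, 10 the conclusion holds.
a = 11: 2^a = 2048 and 173·a = 1903, so 2048 > 1903.

a = 11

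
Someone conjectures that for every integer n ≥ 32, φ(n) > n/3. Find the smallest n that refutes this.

n = 36

Check each integer n ≥ 32 in order until the claim fails.
The first 4 eligible values, up to n = 35, all satisfy the conclusion.
n = 36: φ(36) = 12 and 36/3 = 12, so φ(36) ≤ 36/3.
Thus n = 36 disproves the claim, and no smaller n works.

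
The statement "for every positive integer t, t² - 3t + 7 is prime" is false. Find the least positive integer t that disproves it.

t = 6

t = 1: t² - 3t + 7 = 5, prime.
t = 2: t² - 3t + 7 = 5, prime.
t = 3: t² - 3t + 7 = 7, prime.
t = 4: t² - 3t + 7 = 11, prime.
t = 5: t² - 3t + 7 = 17, prime.
t = 6: t² - 3t + 7 = 25 = 5 × 5, composite.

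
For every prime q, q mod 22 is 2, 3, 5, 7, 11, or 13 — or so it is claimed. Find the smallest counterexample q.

q = 17

A counterexample is any prime q such that the claim fails; we check each in order.
The first 6 eligible values, up to q = 13, all satisfy the conclusion.
q = 17: 17 mod 22 = 17 — not in {2, 3, 5, 7, 11, 13}.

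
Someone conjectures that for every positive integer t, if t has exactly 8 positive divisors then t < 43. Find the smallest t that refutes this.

The first 4 eligible values, up to t = 42, all satisfy the conclusion.
t = 54: τ(54) = 8; 54 ≥ 43.

t = 54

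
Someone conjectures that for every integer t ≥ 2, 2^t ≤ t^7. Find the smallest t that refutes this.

t = 37

For t = 2, 3, 4, 5, …, 34, 35, 36 the conclusion holds.
t = 37: 2^t = 137438953472 and t^7 = 94931877133, so 137438953472 > 94931877133.
So t = 37 is the smallest counterexample.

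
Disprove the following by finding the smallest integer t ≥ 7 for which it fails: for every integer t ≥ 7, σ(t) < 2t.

We need the least integer t ≥ 7 for which the claim fails.
For t = 7, 8, 9, 10, 11 the conclusion holds.
t = 12: σ(12) = 28; 28 ≥ 24.
Hence t = 12 is a counterexample.

t = 12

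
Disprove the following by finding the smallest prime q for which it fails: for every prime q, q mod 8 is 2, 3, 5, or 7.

A counterexample is any prime q such that the claim fails; we check each in order.
The first 6 eligible values, up to q = 13, all satisfy the conclusion.
q = 17: 17 mod 8 = 1 — not in {2, 3, 5, 7}.

q = 17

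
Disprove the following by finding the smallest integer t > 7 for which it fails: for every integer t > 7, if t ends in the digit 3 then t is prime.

t = 33

t = 13: 13 ends in 3 and is prime.
t = 23: 23 ends in 3 and is prime.
t = 33: 33 ends in 3; 33 = 3 × 11, composite.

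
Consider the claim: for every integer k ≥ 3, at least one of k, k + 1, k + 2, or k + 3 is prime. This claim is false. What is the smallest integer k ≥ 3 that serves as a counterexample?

For k = 3, 4, 5, 6, …, 21, 22, 23 the conclusion holds.
k = 24: 24 = 2 × 12; 25 = 5 × 5; 26 = 2 × 13; 27 = 3 × 9 — all composite.
Hence k = 24 is a counterexample.

k = 24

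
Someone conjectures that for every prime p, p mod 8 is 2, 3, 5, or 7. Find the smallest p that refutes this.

Check each prime p in order until the claim fails.
For p = 2, 3, 5, 7, 11, 13 the conclusion holds.
p = 17: 17 mod 8 = 1 — not in {2, 3, 5, 7}.

p = 17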